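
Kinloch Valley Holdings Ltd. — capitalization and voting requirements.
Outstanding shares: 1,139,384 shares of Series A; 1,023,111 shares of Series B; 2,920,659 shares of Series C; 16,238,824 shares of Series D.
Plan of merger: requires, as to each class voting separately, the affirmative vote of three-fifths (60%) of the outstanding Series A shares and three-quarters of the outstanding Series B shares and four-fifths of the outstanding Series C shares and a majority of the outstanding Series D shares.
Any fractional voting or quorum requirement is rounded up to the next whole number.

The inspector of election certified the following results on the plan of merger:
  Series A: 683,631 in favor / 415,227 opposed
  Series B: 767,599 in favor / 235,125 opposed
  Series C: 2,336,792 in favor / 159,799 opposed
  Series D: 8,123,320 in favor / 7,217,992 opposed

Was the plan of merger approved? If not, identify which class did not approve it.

Approved — every class gave the required vote.

Series A: 3/5 of 1139384 = 683630.40, rounded up to 683631; 683,631 required, 683,631 in favor — approved.
Series B: 3/4 of 1023111 = 767333.25, rounded up to 767334; 767,334 required, 767,599 in favor — approved.
Series C: 4/5 of 2920659 = 2336527.20, rounded up to 2336528; 2,336,528 required, 2,336,792 in favor — approved.
Series D: a majority of 16238824 is 8119413; 8,119,413 required, 8,123,320 in favor — approved.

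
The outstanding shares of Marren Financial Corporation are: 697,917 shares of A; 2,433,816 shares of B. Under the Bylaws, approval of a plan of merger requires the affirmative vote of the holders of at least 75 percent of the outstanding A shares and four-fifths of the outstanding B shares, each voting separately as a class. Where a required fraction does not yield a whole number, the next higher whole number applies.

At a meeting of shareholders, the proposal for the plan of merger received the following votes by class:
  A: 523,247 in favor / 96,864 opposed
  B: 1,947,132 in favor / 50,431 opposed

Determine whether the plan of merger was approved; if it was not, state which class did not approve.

Not approved — the A shares did not give the required vote.

A: 3/4 of 697917 = 523437.75, rounded up to 523438; 523,438 required, 523,247 in favor — not approved.
B: 4/5 of 2433816 = 1947052.80, rounded up to 1947053; 1,947,053 required, 1,947,132 in favor — approved.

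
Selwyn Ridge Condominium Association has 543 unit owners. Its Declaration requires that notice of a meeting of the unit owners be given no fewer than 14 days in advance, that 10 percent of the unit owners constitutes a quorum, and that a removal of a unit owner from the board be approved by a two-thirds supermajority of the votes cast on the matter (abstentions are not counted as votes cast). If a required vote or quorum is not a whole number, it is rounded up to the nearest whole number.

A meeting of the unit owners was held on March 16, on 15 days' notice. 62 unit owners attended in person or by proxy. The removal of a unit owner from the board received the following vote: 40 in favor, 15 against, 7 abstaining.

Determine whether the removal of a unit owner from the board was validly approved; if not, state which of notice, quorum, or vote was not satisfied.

Notice: 15 days given; 14 required. Satisfied.
Quorum: 10% of 543 = 54.30, rounded up to 55; 62 present. Satisfied.
Vote: requires two-thirds of the votes cast (62 − 7 abstaining = 55); 2/3 of 55 = 36.67, rounded up to 37, so 37 needed; 40 in favor. Satisfied.

Valid — all requirements satisfied.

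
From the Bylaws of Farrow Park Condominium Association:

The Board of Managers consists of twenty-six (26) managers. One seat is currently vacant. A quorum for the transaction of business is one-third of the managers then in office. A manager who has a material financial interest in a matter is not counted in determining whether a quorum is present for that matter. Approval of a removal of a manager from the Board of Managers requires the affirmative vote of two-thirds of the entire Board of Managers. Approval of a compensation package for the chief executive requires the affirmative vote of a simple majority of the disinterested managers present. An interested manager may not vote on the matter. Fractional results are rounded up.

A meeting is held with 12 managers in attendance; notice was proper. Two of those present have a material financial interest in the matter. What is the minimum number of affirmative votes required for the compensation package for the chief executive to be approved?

6

The compensation package for the chief executive requires a majority of the disinterested managers present (12 − 2 = 10).
A majority of 10 is 6.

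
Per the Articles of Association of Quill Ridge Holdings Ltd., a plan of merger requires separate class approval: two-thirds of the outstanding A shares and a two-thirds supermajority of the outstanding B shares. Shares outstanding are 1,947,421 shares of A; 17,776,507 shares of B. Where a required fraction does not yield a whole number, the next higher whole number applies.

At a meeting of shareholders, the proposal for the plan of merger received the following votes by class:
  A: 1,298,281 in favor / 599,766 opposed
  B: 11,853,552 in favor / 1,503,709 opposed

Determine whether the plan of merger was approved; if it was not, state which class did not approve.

A: 2/3 of 1947421 = 1298280.67, rounded up to 1298281; 1,298,281 required, 1,298,281 in favor — approved.
B: 2/3 of 17776507 = 11851004.67, rounded up to 11851005; 11,851,005 required, 11,853,552 in favor — approved.

Approved — every class gave the required vote.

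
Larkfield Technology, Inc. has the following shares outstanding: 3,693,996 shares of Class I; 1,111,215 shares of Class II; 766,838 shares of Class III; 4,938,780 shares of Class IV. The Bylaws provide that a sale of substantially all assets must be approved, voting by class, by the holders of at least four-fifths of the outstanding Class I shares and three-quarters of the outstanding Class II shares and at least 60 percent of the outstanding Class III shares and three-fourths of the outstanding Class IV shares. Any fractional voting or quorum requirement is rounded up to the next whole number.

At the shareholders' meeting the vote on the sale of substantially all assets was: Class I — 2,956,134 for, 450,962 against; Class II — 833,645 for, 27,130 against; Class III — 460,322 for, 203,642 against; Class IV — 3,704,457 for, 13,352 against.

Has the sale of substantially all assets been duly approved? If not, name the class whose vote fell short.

Class I: 4/5 of 3693996 = 2955196.80, rounded up to 2955197; 2,955,197 required, 2,956,134 in favor — approved.
Class II: 3/4 of 1111215 = 833411.25, rounded up to 833412; 833,412 required, 833,645 in favor — approved.
Class III: 3/5 of 766838 = 460102.80, rounded up to 460103; 460,103 required, 460,322 in favor — approved.
Class IV: 3/4 of 4938780 = 3704085; 3,704,085 required, 3,704,457 in favor — approved.

Approved — every class gave the required vote.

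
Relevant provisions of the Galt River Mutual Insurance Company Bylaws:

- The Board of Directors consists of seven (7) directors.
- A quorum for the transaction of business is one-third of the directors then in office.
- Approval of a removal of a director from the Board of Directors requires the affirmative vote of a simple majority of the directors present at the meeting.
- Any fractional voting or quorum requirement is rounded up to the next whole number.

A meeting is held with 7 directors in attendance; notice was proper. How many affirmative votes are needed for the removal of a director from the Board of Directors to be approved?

The removal of a director from the Board of Directors requires a majority of the directors present (7).
A majority of 7 is 4.

4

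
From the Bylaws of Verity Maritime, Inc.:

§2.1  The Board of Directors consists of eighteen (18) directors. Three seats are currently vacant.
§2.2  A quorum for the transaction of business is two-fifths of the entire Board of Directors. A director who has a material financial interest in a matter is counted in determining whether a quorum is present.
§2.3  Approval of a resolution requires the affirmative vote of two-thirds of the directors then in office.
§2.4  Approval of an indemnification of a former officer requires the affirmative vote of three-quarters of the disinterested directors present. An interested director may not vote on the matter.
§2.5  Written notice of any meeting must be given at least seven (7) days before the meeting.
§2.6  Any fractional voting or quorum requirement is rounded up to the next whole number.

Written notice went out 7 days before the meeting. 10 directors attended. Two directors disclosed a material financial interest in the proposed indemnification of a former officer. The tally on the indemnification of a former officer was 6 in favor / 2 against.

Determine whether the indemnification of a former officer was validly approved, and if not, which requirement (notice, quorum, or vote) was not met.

Notice: 7 days given; 7 required (7 ≥ 7). Satisfied.
Quorum: 10 present (interested directors count toward quorum); quorum is 8. Satisfied.
Vote: the indemnification of a former officer requires three-fourths of the disinterested directors present (10 − 2 = 8). 3/4 of 8 = 6, so 6 affirmative votes are needed; 6 voted in favor. Satisfied.

Valid — all requirements satisfied.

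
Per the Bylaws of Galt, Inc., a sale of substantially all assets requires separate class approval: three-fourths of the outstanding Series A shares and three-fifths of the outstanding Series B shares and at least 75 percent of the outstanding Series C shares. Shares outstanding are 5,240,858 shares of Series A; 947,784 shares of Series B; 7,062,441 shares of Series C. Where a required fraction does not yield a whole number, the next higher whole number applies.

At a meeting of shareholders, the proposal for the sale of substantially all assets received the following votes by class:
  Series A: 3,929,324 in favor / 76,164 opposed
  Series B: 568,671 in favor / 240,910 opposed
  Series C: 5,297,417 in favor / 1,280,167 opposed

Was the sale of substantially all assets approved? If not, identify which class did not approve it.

Series A: 3/4 of 5240858 = 3930643.50, rounded up to 3930644; 3,930,644 required, 3,929,324 in favor — not approved.
Series B: 3/5 of 947784 = 568670.40, rounded up to 568671; 568,671 required, 568,671 in favor — approved.
Series C: 3/4 of 7062441 = 5296830.75, rounded up to 5296831; 5,296,831 required, 5,297,417 in favor — approved.

Not approved — the Series A shares did not give the required vote.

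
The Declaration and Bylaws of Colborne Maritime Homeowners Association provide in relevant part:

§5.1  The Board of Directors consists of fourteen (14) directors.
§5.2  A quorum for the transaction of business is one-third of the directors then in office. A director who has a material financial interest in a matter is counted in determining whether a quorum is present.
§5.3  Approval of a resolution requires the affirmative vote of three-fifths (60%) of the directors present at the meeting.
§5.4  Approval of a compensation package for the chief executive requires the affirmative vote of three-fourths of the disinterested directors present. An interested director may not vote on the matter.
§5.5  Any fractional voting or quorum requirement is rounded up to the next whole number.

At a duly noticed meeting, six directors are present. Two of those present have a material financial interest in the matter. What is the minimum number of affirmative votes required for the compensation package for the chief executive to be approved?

3

The compensation package for the chief executive requires three-fourths of the disinterested directors present (6 − 2 = 4).
3/4 of 4 = 3.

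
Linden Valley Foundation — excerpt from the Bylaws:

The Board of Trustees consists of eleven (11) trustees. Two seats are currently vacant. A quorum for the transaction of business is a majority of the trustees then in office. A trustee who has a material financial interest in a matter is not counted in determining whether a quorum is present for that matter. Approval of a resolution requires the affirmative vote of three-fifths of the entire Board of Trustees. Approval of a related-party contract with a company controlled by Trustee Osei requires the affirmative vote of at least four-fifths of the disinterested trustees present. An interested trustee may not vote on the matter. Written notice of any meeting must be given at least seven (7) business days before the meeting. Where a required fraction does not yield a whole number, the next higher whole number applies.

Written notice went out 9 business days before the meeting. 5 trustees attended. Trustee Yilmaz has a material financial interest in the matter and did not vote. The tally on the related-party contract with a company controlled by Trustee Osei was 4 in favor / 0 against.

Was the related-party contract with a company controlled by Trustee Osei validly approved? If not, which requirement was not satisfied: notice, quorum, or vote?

Notice: 9 business days given; 7 required (9 ≥ 7). Satisfied.
Quorum: 5 present, but the 1 interested trustee does not count, leaving 4. Quorum is 5. Not satisfied.
Vote: the related-party contract with a company controlled by Trustee Osei requires four-fifths of the disinterested trustees present (5 − 1 = 4). 4/5 of 4 = 3.20, rounded up to 4, so 4 affirmative votes are needed; 4 voted in favor. Satisfied. (Moot — without a quorum no business can be validly transacted.)

Invalid — quorum requirement not satisfied.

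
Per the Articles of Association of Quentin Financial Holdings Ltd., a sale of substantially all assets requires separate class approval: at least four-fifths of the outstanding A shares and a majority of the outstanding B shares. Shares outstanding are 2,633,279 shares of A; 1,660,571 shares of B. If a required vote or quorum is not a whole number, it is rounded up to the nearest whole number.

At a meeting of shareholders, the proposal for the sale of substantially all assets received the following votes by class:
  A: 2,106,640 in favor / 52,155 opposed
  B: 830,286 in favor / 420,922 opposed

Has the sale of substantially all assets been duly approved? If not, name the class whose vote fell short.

A: 4/5 of 2633279 = 2106623.20, rounded up to 2106624; 2,106,624 required, 2,106,640 in favor — approved.
B: a majority of 1660571 is 830286; 830,286 required, 830,286 in favor — approved.

Approved — every class gave the required vote.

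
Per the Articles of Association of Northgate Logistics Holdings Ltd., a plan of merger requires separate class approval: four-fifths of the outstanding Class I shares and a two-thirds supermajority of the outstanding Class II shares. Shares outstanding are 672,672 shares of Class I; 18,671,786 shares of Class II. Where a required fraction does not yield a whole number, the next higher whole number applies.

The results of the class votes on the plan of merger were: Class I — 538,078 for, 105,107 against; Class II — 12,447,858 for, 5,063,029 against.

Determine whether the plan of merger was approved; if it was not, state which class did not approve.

Class I: 4/5 of 672672 = 538137.60, rounded up to 538138; 538,138 required, 538,078 in favor — not approved.
Class II: 2/3 of 18671786 = 12447857.33, rounded up to 12447858; 12,447,858 required, 12,447,858 in favor — approved.

Not approved — the Class I shares did not give the required vote.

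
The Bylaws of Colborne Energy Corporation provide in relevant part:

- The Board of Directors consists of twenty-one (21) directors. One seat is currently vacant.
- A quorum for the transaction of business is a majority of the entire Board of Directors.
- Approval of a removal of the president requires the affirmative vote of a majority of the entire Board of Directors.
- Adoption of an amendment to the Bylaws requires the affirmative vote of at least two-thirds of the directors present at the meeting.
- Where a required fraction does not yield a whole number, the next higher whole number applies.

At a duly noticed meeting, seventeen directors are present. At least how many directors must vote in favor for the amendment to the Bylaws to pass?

The amendment to the Bylaws requires two-thirds of the directors present (17).
2/3 of 17 = 11.33, rounded up to 12.

12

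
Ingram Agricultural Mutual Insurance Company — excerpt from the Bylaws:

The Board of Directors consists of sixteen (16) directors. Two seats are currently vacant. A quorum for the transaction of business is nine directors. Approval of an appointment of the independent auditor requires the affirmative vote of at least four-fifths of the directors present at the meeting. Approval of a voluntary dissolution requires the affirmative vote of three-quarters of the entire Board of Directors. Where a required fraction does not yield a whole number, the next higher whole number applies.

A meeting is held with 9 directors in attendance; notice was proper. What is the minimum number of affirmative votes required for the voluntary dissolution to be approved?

12

The voluntary dissolution requires three-fourths of the entire Board of Directors (16).
3/4 of 16 = 12.
(Only 9 can vote, so the voluntary dissolution cannot pass at this meeting, but the required vote is still 12.)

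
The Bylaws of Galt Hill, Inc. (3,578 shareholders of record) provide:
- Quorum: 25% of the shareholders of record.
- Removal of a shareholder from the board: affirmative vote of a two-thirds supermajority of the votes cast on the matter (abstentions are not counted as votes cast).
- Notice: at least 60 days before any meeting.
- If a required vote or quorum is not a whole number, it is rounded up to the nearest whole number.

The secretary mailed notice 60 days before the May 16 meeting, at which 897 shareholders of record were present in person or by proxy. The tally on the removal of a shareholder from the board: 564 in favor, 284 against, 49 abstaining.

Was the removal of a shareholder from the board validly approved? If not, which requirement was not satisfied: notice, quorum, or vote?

Notice: 60 days given; 60 required. Satisfied.
Quorum: 25% of 3,578 = 894.50, rounded up to 895; 897 present. Satisfied.
Vote: requires two-thirds of the votes cast (897 − 49 abstaining = 848); 2/3 of 848 = 565.33, rounded up to 566, so 566 needed; 564 in favor. Not satisfied.

Invalid — vote requirement not satisfied.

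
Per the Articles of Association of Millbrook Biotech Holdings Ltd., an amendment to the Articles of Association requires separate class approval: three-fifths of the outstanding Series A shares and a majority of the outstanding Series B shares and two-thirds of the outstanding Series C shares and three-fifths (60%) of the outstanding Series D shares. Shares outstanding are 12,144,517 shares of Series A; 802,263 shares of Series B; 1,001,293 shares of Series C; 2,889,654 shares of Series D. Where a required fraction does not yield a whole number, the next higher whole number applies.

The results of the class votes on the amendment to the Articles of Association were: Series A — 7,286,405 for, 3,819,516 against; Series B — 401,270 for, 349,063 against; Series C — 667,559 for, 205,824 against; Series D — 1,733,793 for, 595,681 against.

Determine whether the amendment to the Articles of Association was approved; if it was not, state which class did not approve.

Not approved — the Series A shares did not give the required vote.

Series A: 3/5 of 12144517 = 7286710.20, rounded up to 7286711; 7,286,711 required, 7,286,405 in favor — not approved.
Series B: a majority of 802263 is 401132; 401,132 required, 401,270 in favor — approved.
Series C: 2/3 of 1001293 = 667528.67, rounded up to 667529; 667,529 required, 667,559 in favor — approved.
Series D: 3/5 of 2889654 = 1733792.40, rounded up to 1733793; 1,733,793 required, 1,733,793 in favor — approved.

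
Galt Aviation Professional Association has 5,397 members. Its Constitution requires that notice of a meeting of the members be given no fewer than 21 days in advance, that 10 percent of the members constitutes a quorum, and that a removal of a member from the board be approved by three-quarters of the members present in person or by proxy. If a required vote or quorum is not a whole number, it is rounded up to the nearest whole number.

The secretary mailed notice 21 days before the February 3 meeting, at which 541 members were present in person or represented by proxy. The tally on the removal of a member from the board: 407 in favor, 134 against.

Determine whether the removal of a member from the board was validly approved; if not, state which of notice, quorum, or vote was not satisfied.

Notice: 21 days given; 21 required. Satisfied.
Quorum: 10% of 5,397 = 539.70, rounded up to 540; 541 present. Satisfied.
Vote: requires three-fourths of those present (541); 3/4 of 541 = 405.75, rounded up to 406, so 406 needed; 407 in favor. Satisfied.

Valid — all requirements satisfied.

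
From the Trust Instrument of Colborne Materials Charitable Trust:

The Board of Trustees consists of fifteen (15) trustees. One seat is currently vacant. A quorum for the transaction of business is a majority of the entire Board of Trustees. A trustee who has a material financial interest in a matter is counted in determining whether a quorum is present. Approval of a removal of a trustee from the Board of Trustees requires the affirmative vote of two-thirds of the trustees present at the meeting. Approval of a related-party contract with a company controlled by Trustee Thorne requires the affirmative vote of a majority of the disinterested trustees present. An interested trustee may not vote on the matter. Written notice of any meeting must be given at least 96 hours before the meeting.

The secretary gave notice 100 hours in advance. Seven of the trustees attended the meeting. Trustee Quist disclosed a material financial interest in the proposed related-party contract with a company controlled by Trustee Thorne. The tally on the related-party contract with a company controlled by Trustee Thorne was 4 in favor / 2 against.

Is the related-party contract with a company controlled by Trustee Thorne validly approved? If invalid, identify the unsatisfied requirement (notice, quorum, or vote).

Notice: 100 hours given; 96 required (100 ≥ 96). Satisfied.
Quorum: 7 present (interested trustees count toward quorum); quorum is 8. Not satisfied.
Vote: the related-party contract with a company controlled by Trustee Thorne requires a majority of the disinterested trustees present (7 − 1 = 6). A majority of 6 is 4, so 4 affirmative votes are needed; 4 voted in favor. Satisfied. (Moot — without a quorum no business can be validly transacted.)

Invalid — quorum requirement not satisfied.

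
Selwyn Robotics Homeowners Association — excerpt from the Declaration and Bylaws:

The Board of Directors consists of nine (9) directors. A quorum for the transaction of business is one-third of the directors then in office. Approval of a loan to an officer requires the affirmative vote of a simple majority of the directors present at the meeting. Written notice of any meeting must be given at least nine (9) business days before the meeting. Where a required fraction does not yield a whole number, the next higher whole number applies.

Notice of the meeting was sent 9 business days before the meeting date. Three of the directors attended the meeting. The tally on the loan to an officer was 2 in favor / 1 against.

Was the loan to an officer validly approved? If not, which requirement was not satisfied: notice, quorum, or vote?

Notice: 9 business days given; 9 required (9 ≥ 9). Satisfied.
Quorum: 3 present; quorum is 3. Satisfied.
Vote: the loan to an officer requires a majority of the directors present (3). A majority of 3 is 2, so 2 affirmative votes are needed; 2 voted in favor. Satisfied.

Valid — all requirements satisfied.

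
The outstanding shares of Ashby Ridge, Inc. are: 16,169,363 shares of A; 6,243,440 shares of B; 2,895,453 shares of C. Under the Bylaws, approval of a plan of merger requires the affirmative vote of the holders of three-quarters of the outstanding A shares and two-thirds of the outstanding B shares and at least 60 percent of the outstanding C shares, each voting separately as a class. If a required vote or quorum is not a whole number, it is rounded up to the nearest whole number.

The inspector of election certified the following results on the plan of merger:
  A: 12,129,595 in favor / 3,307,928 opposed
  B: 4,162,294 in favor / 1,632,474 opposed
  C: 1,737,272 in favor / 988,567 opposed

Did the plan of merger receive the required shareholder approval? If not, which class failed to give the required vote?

Approved — every class gave the required vote.

A: 3/4 of 16169363 = 12127022.25, rounded up to 12127023; 12,127,023 required, 12,129,595 in favor — approved.
B: 2/3 of 6243440 = 4162293.33, rounded up to 4162294; 4,162,294 required, 4,162,294 in favor — approved.
C: 3/5 of 2895453 = 1737271.80, rounded up to 1737272; 1,737,272 required, 1,737,272 in favor — approved.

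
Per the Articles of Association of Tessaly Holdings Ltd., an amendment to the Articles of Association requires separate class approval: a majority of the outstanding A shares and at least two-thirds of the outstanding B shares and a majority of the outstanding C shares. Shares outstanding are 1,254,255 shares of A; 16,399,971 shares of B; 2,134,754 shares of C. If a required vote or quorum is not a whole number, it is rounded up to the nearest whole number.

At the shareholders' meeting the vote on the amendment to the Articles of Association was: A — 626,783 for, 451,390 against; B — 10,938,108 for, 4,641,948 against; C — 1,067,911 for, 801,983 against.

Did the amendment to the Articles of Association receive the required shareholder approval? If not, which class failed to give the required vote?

A: a majority of 1254255 is 627128; 627,128 required, 626,783 in favor — not approved.
B: 2/3 of 16399971 = 10933314; 10,933,314 required, 10,938,108 in favor — approved.
C: a majority of 2134754 is 1067378; 1,067,378 required, 1,067,911 in favor — approved.

Not approved — the A shares did not give the required vote.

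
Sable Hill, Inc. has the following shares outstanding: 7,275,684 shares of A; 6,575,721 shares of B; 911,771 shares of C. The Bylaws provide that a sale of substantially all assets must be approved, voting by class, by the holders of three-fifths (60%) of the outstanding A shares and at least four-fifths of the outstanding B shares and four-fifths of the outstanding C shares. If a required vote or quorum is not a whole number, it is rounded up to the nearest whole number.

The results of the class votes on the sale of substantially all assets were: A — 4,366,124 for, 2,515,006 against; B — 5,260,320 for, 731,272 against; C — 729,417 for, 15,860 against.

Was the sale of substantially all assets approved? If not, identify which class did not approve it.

Not approved — the B shares did not give the required vote.

A: 3/5 of 7275684 = 4365410.40, rounded up to 4365411; 4,365,411 required, 4,366,124 in favor — approved.
B: 4/5 of 6575721 = 5260576.80, rounded up to 5260577; 5,260,577 required, 5,260,320 in favor — not approved.
C: 4/5 of 911771 = 729416.80, rounded up to 729417; 729,417 required, 729,417 in favor — approved.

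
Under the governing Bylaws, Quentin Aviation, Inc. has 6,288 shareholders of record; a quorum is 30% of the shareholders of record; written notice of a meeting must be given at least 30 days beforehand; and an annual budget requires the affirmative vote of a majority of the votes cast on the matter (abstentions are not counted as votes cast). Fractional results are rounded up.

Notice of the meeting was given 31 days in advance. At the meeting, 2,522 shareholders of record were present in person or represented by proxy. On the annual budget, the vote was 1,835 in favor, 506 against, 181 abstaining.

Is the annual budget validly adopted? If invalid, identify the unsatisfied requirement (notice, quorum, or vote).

Notice: 31 days given; 30 required. Satisfied.
Quorum: 30% of 6,288 = 1,886.40, rounded up to 1,887; 2,522 present. Satisfied.
Vote: requires a majority of the votes cast (2,522 − 181 abstaining = 2,341); a majority of 2341 is 1171, so 1,171 needed; 1,835 in favor. Satisfied.

Valid — all requirements satisfied.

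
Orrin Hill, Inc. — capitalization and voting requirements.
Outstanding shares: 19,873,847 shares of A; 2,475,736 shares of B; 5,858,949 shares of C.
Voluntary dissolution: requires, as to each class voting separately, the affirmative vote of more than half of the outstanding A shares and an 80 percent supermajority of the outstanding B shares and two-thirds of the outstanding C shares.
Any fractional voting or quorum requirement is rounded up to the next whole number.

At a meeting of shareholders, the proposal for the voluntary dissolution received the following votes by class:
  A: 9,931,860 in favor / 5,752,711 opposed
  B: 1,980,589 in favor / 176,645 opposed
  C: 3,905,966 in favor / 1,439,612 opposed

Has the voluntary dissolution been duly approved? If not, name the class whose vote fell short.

Not approved — the A shares did not give the required vote.

A: a majority of 19873847 is 9936924; 9,936,924 required, 9,931,860 in favor — not approved.
B: 4/5 of 2475736 = 1980588.80, rounded up to 1980589; 1,980,589 required, 1,980,589 in favor — approved.
C: 2/3 of 5858949 = 3905966; 3,905,966 required, 3,905,966 in favor — approved.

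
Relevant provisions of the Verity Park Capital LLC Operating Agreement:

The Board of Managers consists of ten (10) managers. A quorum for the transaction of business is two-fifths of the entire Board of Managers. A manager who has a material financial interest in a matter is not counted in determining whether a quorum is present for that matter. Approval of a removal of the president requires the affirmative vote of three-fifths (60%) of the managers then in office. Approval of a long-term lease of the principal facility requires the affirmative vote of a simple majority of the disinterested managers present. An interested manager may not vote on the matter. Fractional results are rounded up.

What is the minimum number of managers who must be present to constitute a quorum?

2/5 of 10 = 4.

4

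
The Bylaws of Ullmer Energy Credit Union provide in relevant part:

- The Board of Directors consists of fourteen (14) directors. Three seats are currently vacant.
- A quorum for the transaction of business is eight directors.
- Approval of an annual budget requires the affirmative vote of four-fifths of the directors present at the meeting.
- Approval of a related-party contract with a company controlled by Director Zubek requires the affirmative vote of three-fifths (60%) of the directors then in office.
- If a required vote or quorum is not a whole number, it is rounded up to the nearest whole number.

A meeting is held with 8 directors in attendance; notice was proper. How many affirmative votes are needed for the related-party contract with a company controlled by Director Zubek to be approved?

7

The related-party contract with a company controlled by Director Zubek requires three-fifths of the directors then in office (11).
3/5 of 11 = 6.60, rounded up to 7.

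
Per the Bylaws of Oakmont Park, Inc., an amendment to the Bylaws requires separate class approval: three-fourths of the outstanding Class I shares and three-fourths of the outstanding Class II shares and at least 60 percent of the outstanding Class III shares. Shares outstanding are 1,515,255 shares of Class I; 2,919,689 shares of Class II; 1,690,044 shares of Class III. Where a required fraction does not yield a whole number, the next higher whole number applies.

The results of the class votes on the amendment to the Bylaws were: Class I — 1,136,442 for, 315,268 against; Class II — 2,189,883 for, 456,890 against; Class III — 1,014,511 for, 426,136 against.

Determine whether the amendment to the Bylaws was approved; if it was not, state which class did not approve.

Class I: 3/4 of 1515255 = 1136441.25, rounded up to 1136442; 1,136,442 required, 1,136,442 in favor — approved.
Class II: 3/4 of 2919689 = 2189766.75, rounded up to 2189767; 2,189,767 required, 2,189,883 in favor — approved.
Class III: 3/5 of 1690044 = 1014026.40, rounded up to 1014027; 1,014,027 required, 1,014,511 in favor — approved.

Approved — every class gave the required vote.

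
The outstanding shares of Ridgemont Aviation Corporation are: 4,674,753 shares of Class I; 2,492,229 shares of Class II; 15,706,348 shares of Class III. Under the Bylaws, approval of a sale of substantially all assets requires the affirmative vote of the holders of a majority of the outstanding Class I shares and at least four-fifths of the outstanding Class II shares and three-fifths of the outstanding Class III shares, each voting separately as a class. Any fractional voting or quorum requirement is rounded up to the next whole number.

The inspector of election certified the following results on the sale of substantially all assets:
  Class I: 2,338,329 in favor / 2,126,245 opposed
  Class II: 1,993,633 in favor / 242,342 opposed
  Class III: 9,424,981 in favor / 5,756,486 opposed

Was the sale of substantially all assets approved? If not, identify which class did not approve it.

Class I: a majority of 4674753 is 2337377; 2,337,377 required, 2,338,329 in favor — approved.
Class II: 4/5 of 2492229 = 1993783.20, rounded up to 1993784; 1,993,784 required, 1,993,633 in favor — not approved.
Class III: 3/5 of 15706348 = 9423808.80, rounded up to 9423809; 9,423,809 required, 9,424,981 in favor — approved.

Not approved — the Class II shares did not give the required vote.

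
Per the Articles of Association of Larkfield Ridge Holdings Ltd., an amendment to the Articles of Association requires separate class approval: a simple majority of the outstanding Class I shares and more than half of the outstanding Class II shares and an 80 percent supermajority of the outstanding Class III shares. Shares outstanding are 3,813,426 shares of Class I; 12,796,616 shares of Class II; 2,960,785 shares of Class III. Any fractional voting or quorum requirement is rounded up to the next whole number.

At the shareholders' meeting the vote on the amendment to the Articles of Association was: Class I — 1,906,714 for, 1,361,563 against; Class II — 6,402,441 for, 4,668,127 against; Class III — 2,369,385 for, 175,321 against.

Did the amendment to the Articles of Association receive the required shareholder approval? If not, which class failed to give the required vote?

Approved — every class gave the required vote.

Class I: a majority of 3813426 is 1906714; 1,906,714 required, 1,906,714 in favor — approved.
Class II: a majority of 12796616 is 6398309; 6,398,309 required, 6,402,441 in favor — approved.
Class III: 4/5 of 2960785 = 2368628; 2,368,628 required, 2,369,385 in favor — approved.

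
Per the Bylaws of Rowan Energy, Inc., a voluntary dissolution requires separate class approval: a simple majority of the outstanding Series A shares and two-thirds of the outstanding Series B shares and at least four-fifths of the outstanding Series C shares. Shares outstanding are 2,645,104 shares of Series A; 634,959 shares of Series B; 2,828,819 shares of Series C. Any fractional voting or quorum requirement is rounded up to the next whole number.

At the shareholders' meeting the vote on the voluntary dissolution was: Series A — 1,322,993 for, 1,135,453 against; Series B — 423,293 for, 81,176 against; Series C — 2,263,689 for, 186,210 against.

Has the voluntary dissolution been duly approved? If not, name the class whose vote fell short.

Series A: a majority of 2645104 is 1322553; 1,322,553 required, 1,322,993 in favor — approved.
Series B: 2/3 of 634959 = 423306; 423,306 required, 423,293 in favor — not approved.
Series C: 4/5 of 2828819 = 2263055.20, rounded up to 2263056; 2,263,056 required, 2,263,689 in favor — approved.

Not approved — the Series B shares did not give the required vote.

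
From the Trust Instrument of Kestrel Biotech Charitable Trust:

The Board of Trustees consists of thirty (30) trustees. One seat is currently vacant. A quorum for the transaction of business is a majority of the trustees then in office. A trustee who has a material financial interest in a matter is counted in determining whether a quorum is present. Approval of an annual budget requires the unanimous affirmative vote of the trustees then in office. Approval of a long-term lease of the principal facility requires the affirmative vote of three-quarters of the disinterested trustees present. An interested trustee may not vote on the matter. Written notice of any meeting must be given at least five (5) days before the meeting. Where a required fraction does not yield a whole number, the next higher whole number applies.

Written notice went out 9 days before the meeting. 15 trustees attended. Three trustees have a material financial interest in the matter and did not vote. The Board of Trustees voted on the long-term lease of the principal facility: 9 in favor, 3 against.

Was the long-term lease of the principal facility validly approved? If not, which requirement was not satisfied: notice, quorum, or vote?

Notice: 9 days given; 5 required (9 ≥ 5). Satisfied.
Quorum: 15 present (interested trustees count toward quorum); quorum is 15. Satisfied.
Vote: the long-term lease of the principal facility requires three-fourths of the disinterested trustees present (15 − 3 = 12). 3/4 of 12 = 9, so 9 affirmative votes are needed; 9 voted in favor. Satisfied.

Valid — all requirements satisfied.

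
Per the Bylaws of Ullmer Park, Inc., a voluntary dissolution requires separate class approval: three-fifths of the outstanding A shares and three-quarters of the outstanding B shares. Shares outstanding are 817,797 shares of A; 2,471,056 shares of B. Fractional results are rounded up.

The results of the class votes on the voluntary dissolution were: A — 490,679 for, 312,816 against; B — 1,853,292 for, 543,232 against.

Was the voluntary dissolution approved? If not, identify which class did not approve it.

Approved — every class gave the required vote.

A: 3/5 of 817797 = 490678.20, rounded up to 490679; 490,679 required, 490,679 in favor — approved.
B: 3/4 of 2471056 = 1853292; 1,853,292 required, 1,853,292 in favor — approved.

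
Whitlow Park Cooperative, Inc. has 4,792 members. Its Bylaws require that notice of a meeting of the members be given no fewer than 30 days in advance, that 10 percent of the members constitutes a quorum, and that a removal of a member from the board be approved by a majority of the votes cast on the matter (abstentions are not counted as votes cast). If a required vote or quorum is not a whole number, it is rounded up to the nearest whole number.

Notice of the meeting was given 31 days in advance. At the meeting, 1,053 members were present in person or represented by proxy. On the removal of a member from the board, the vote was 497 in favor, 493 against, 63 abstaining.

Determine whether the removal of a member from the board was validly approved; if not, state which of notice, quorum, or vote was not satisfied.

Valid — all requirements satisfied.

Notice: 31 days given; 30 required. Satisfied.
Quorum: 10% of 4,792 = 479.20, rounded up to 480; 1,053 present. Satisfied.
Vote: requires a majority of the votes cast (1,053 − 63 abstaining = 990); a majority of 990 is 496, so 496 needed; 497 in favor. Satisfied.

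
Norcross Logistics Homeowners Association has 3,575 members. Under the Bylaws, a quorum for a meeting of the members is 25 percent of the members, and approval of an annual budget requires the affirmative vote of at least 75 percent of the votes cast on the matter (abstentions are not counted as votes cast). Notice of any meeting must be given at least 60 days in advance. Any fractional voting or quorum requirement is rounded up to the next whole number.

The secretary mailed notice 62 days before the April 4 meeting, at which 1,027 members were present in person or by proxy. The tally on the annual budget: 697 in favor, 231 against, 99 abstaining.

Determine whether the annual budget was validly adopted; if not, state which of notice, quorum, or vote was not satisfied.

Notice: 62 days given; 60 required. Satisfied.
Quorum: 25% of 3,575 = 893.75, rounded up to 894; 1,027 present. Satisfied.
Vote: requires three-fourths of the votes cast (1,027 − 99 abstaining = 928); 3/4 of 928 = 696, so 696 needed; 697 in favor. Satisfied.

Valid — all requirements satisfied.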